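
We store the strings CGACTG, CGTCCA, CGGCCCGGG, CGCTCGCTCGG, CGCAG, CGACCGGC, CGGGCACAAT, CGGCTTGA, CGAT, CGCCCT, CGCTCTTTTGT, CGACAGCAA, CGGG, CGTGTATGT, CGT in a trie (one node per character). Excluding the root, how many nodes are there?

64

Count nodes per top-level branch (shared prefixes stored once):
  'C'-branch (CGACAGCAA, CGACCGGC, CGACTG, CGAT, CGCAG, CGCCCT, CGCTCGCTCGG, CGCTCTTTTGT, CGGCCCGGG, CGGCTTGA, CGGG, CGGGCACAAT, CGT, CGTCCA, CGTGTATGT): 64 nodes
Sum: 64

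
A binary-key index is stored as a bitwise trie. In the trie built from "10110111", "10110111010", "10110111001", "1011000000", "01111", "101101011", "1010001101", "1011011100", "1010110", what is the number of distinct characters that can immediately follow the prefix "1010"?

2

The children of the "1010" node are the distinct next characters among strings starting with "1010".
Distinct next characters after "1010": 0, 1.
That node has 2 child edges.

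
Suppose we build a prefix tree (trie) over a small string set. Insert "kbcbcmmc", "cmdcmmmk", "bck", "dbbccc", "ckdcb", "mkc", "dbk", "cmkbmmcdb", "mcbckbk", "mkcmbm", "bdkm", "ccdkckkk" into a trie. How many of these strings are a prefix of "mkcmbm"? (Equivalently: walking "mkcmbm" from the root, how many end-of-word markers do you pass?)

Check each prefix of "mkcmbm" against the stored set — each match is an end-marker on the path.
Prefixes of the query that are stored words: "mkc", "mkcmbm"
Count: 2

2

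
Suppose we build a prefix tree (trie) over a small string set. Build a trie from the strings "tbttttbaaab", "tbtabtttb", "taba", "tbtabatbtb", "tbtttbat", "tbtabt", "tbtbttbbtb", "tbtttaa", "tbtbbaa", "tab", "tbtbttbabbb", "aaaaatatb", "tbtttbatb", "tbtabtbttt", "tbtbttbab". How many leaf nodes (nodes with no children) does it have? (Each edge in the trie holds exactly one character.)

A leaf is a node with no children — equivalently, the end of a word that is not a proper prefix of any other stored word.
Those words: "aaaaatatb", "taba", "tbtabatbtb", "tbtabtbttt", "tbtabtttb", "tbtbbaa", "tbtbttbabbb", "tbtbttbbtb", "tbtttaa", "tbtttbatb", "tbttttbaaab"
Leaf count: 11

11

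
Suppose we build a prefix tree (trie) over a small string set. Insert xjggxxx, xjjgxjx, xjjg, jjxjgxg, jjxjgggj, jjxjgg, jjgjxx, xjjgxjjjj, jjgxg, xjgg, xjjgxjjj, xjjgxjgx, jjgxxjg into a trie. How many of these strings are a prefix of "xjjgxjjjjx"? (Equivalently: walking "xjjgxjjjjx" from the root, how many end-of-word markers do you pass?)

Traverse "xjjgxjjjjx" character by character; count nodes along the way that are marked as word ends.
Prefixes of the query that are stored words: "xjjg", "xjjgxjjj", "xjjgxjjjj"
Count: 3

3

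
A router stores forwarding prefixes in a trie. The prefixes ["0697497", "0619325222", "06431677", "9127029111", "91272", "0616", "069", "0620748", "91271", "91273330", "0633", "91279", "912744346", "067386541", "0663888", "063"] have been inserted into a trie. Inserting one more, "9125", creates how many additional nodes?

1

Walking "9125" from the root, the first 3 characters ("912") follow existing edges; "5" is the first miss.
Each of the 1 remaining characters creates one node.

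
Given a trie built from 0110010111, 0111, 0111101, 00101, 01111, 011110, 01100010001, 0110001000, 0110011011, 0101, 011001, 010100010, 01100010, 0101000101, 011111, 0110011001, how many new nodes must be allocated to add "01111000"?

2

Walking "01111000" from the root, the first 6 characters ("011110") follow existing edges; "0" is the first miss.
Each of the 2 remaining characters creates one node.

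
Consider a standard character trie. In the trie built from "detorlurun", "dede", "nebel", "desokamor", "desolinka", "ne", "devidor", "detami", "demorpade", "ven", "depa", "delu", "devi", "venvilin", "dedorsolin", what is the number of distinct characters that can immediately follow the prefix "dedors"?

Walk "dedors" from the root, arriving at one node.
Distinct next characters after "dedors": o.
That node has 1 child edge.

1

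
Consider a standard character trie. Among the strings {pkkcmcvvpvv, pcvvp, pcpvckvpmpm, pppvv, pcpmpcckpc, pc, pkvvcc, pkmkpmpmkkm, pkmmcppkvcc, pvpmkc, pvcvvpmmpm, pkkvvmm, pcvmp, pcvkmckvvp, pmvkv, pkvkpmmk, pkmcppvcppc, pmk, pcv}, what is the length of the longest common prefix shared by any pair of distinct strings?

3

The deepest shared node is where two words last agree before diverging.
"pcpmpcckpc" and "pcpvckvpmpm" agree on "pcp" (3 characters) before diverging; nothing deeper is shared.
Longest shared-prefix length: 3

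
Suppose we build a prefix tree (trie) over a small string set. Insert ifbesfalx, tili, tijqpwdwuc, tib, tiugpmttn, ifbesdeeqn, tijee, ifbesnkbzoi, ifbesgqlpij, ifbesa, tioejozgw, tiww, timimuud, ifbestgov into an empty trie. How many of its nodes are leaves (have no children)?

14

Leaves are exactly the stored words that no other stored word extends.
Those words: "ifbesa", "ifbesdeeqn", "ifbesfalx", "ifbesgqlpij", "ifbesnkbzoi", "ifbestgov", "tib", "tijee", "tijqpwdwuc", "tili", "timimuud", "tioejozgw", "tiugpmttn", "tiww"
Leaf count: 14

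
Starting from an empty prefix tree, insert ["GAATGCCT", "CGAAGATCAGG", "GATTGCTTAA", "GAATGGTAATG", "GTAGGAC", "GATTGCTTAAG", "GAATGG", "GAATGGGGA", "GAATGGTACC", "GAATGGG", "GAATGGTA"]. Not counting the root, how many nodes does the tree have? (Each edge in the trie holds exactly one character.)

For each word, the new-node count is its length minus the longest prefix already in the trie:
  "GAATGCCT" → 8 new (G, A, A, T, G, C, C, T)
  "CGAAGATCAGG" → 11 new (C, G, A, A, G, A, T, C, A, G, G)
  "GATTGCTTAA" → prefix "GA" already present; 8 new (T, T, G, C, T, T, A, A)
  "GAATGGTAATG" → prefix "GAATG" already present; 6 new (G, T, A, A, T, G)
  "GTAGGAC" → prefix "G" already present; 6 new (T, A, G, G, A, C)
  "GATTGCTTAAG" → prefix "GATTGCTTAA" already present; 1 new (G)
  "GAATGG" → prefix "GAATGG" already present; 0 new (none)
  "GAATGGGGA" → prefix "GAATGG" already present; 3 new (G, G, A)
  "GAATGGTACC" → prefix "GAATGGTA" already present; 2 new (C, C)
  "GAATGGG" → prefix "GAATGGG" already present; 0 new (none)
  "GAATGGTA" → prefix "GAATGGTA" already present; 0 new (none)
Total nodes = 8 + 11 + 8 + 6 + 6 + 1 + 0 + 3 + 2 + 0 + 0 = 45

45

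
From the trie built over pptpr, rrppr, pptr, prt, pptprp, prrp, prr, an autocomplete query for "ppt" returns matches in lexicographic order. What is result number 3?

pptr

Filter for "ppt…" and sort: "pptpr", "pptprp", "pptr"
Position 3: pptr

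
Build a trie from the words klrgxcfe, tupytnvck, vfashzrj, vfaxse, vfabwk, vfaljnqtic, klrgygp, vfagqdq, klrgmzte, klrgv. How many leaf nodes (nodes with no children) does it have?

10

Leaves are exactly the stored words that no other stored word extends.
Those words: "klrgmzte", "klrgv", "klrgxcfe", "klrgygp", "tupytnvck", "vfabwk", "vfagqdq", "vfaljnqtic", "vfashzrj", "vfaxse"
Leaf count: 10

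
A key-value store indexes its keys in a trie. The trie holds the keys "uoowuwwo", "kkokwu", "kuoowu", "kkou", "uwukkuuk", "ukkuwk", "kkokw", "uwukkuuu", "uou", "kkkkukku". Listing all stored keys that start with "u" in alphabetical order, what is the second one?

Words with prefix "u", in lexicographic order: "ukkuwk", "uoowuwwo", "uou", "uwukkuuk", "uwukkuuu"
The 2nd is uoowuwwo.

uoowuwwo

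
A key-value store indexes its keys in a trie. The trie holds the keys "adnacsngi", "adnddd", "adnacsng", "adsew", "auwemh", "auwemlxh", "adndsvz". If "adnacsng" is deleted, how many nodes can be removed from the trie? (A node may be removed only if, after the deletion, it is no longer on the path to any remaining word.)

0

Walk "adnacsng" from the leaf back toward the root, removing each node that no remaining word uses.
Every node on "adnacsng" is still needed (e.g. by "adnacsngi"), so nothing is freed.
Nodes removed: 0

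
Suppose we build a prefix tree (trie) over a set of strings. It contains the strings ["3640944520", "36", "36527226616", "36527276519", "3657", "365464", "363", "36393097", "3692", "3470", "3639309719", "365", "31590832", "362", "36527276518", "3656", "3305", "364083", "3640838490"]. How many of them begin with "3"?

19

Walk to "3"; the words in its subtree are exactly those with that prefix.
Words under "3": 31590832, 3305, 3470, 36, 362, 363, 36393097, 3639309719, 364083, 3640838490, 3640944520, 365, 36527226616, 36527276518, 36527276519, 365464, 3656, 3657, 3692
Count: 19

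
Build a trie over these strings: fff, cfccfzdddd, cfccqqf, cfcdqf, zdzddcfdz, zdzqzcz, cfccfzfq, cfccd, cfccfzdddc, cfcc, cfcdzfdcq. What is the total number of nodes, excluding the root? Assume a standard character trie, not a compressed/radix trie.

Insert word by word; a character creates a node only if that edge doesn't already exist:
  "fff" → 3 new (f, f, f)
  "cfccfzdddd" → 10 new (c, f, c, c, f, z, d, d, d, d)
  "cfccqqf" → prefix "cfcc" already present; 3 new (q, q, f)
  "cfcdqf" → prefix "cfc" already present; 3 new (d, q, f)
  "zdzddcfdz" → 9 new (z, d, z, d, d, c, f, d, z)
  "zdzqzcz" → prefix "zdz" already present; 4 new (q, z, c, z)
  "cfccfzfq" → prefix "cfccfz" already present; 2 new (f, q)
  "cfccd" → prefix "cfcc" already present; 1 new (d)
  "cfccfzdddc" → prefix "cfccfzddd" already present; 1 new (c)
  "cfcc" → prefix "cfcc" already present; 0 new (none)
  "cfcdzfdcq" → prefix "cfcd" already present; 5 new (z, f, d, c, q)
Total nodes = 3 + 10 + 3 + 3 + 9 + 4 + 2 + 1 + 1 + 0 + 5 = 41

41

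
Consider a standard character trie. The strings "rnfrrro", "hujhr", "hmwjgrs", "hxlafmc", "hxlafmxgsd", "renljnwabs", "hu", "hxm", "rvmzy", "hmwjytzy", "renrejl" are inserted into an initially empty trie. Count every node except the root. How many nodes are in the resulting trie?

Count nodes per top-level branch (shared prefixes stored once):
  'h'-branch (hmwjgrs, hmwjytzy, hu, hujhr, hxlafmc, hxlafmxgsd, hxm): 26 nodes
  'r'-branch (renljnwabs, renrejl, rnfrrro, rvmzy): 24 nodes
Sum: 50

50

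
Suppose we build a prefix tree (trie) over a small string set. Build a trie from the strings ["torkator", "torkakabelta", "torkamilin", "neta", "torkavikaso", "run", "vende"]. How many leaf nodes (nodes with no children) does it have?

7

Leaves are exactly the stored words that no other stored word extends.
Those words: "neta", "run", "torkakabelta", "torkamilin", "torkator", "torkavikaso", "vende"
Leaf count: 7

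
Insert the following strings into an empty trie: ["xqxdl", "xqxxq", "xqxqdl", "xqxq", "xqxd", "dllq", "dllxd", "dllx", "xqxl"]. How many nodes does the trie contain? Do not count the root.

Insert word by word; a character creates a node only if that edge doesn't already exist:
  "xqxdl" → 5 new (x, q, x, d, l)
  "xqxxq" → prefix "xqx" already present; 2 new (x, q)
  "xqxqdl" → prefix "xqx" already present; 3 new (q, d, l)
  "xqxq" → prefix "xqxq" already present; 0 new (none)
  "xqxd" → prefix "xqxd" already present; 0 new (none)
  "dllq" → 4 new (d, l, l, q)
  "dllxd" → prefix "dll" already present; 2 new (x, d)
  "dllx" → prefix "dllx" already present; 0 new (none)
  "xqxl" → prefix "xqx" already present; 1 new (l)
Total nodes = 5 + 2 + 3 + 0 + 0 + 4 + 2 + 0 + 1 = 17

17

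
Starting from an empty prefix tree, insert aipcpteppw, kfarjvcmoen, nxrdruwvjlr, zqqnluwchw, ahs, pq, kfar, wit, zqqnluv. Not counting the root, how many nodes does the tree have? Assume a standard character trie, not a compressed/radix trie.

50

Count nodes per top-level branch (shared prefixes stored once):
  'a'-branch (ahs, aipcpteppw): 12 nodes
  'k'-branch (kfar, kfarjvcmoen): 11 nodes
  'n'-branch (nxrdruwvjlr): 11 nodes
  'p'-branch (pq): 2 nodes
  'w'-branch (wit): 3 nodes
  'z'-branch (zqqnluv, zqqnluwchw): 11 nodes
Sum: 50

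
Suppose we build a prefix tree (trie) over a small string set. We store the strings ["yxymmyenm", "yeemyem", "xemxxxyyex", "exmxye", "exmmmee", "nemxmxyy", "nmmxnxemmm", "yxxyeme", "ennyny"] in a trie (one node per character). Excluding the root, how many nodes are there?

62

Trace insertions, counting only characters that open a new branch:
  "yxymmyenm" → 9 new (y, x, y, m, m, y, e, n, m)
  "yeemyem" → prefix "y" already present; 6 new (e, e, m, y, e, m)
  "xemxxxyyex" → 10 new (x, e, m, x, x, x, y, y, e, x)
  "exmxye" → 6 new (e, x, m, x, y, e)
  "exmmmee" → prefix "exm" already present; 4 new (m, m, e, e)
  "nemxmxyy" → 8 new (n, e, m, x, m, x, y, y)
  "nmmxnxemmm" → prefix "n" already present; 9 new (m, m, x, n, x, e, m, m, m)
  "yxxyeme" → prefix "yx" already present; 5 new (x, y, e, m, e)
  "ennyny" → prefix "e" already present; 5 new (n, n, y, n, y)
Total nodes = 9 + 6 + 10 + 6 + 4 + 8 + 9 + 5 + 5 = 62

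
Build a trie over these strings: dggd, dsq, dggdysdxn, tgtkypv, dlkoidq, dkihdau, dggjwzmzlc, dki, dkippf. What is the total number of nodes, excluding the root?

Trie structure (* marks end of a word):
(root)
├─ d
│  ├─ g
│  │  └─ g
│  │     ├─ d *
│  │     │  └─ y
│  │     │     └─ s
│  │     │        └─ d
│  │     │           └─ x
│  │     │              └─ n *
│  │     └─ j
│  │        └─ w
│  │           └─ z
│  │              └─ m
│  │                 └─ z
│  │                    └─ l
│  │                       └─ c *
│  ├─ k
│  │  └─ i *
│  │     ├─ h
│  │     │  └─ d
│  │     │     └─ a
│  │     │        └─ u *
│  │     └─ p
│  │        └─ p
│  │           └─ f *
│  ├─ l
│  │  └─ k
│  │     └─ o
│  │        └─ i
│  │           └─ d
│  │              └─ q *
│  └─ s
│     └─ q *
└─ t
   └─ g
      └─ t
         └─ k
            └─ y
               └─ p
                  └─ v *
Counting every labelled node above: 40.

40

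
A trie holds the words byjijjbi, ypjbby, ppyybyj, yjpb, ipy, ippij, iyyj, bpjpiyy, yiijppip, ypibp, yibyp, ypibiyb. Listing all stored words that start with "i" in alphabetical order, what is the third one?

Filter for "i…" and sort: "ippij", "ipy", "iyyj"
The 3rd is iyyj.

iyyj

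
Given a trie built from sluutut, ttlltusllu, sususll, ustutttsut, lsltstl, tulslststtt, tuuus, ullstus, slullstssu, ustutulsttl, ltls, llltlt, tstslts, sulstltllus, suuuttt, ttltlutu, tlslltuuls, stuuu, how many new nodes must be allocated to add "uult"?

3

Walking "uult" from the root, the first 1 characters ("u") follow existing edges; "u" is the first miss.
Each of the 3 remaining characters creates one node.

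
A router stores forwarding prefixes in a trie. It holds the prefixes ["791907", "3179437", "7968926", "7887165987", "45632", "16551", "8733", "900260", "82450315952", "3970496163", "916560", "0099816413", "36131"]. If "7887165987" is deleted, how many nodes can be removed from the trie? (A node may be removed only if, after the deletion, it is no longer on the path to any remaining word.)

9

After clearing the end-marker at "7887165987", prune upward until reaching a node still needed by another word.
The suffix "887165987" (9 nodes) is used only by "7887165987"; the node for "7" still has the child "9", so pruning stops there.
Nodes removed: 9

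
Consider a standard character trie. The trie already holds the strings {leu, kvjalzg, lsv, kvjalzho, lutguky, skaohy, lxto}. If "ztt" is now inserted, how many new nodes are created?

3

Nothing in the trie begins with "z"; the whole of "ztt" is new.
3 − 0 = 3 new nodes.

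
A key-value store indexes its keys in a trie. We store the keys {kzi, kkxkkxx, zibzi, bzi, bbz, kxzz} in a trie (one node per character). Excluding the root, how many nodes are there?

22

Count nodes per top-level branch (shared prefixes stored once):
  'b'-branch (bbz, bzi): 5 nodes
  'k'-branch (kkxkkxx, kxzz, kzi): 12 nodes
  'z'-branch (zibzi): 5 nodes
Sum: 22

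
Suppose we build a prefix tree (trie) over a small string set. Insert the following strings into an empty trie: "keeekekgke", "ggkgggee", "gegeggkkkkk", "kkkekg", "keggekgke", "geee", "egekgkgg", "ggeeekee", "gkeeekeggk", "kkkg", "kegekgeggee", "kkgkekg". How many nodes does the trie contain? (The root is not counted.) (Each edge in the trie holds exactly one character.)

Trace insertions, counting only characters that open a new branch:
  "keeekekgke" → 10 new (k, e, e, e, k, e, k, g, k, e)
  "ggkgggee" → 8 new (g, g, k, g, g, g, e, e)
  "gegeggkkkkk" → prefix "g" already present; 10 new (e, g, e, g, g, k, k, k, k, k)
  "kkkekg" → prefix "k" already present; 5 new (k, k, e, k, g)
  "keggekgke" → prefix "ke" already present; 7 new (g, g, e, k, g, k, e)
  "geee" → prefix "ge" already present; 2 new (e, e)
  "egekgkgg" → 8 new (e, g, e, k, g, k, g, g)
  "ggeeekee" → prefix "gg" already present; 6 new (e, e, e, k, e, e)
  "gkeeekeggk" → prefix "g" already present; 9 new (k, e, e, e, k, e, g, g, k)
  "kkkg" → prefix "kkk" already present; 1 new (g)
  "kegekgeggee" → prefix "keg" already present; 8 new (e, k, g, e, g, g, e, e)
  "kkgkekg" → prefix "kk" already present; 5 new (g, k, e, k, g)
Total nodes = 10 + 8 + 10 + 5 + 7 + 2 + 8 + 6 + 9 + 1 + 8 + 5 = 79

79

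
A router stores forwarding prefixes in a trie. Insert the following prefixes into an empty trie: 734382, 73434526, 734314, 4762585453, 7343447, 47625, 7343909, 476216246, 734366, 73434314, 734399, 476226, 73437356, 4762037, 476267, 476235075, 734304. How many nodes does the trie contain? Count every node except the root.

56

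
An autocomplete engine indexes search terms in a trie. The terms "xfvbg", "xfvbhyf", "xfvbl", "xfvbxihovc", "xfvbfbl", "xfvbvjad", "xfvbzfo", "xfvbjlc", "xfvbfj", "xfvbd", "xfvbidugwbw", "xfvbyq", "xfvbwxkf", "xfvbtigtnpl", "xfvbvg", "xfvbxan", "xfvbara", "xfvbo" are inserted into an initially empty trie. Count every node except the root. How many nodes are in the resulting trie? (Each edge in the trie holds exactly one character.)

Trace insertions, counting only characters that open a new branch:
  "xfvbg" → 5 new (x, f, v, b, g)
  "xfvbhyf" → prefix "xfvb" already present; 3 new (h, y, f)
  "xfvbl" → prefix "xfvb" already present; 1 new (l)
  "xfvbxihovc" → prefix "xfvb" already present; 6 new (x, i, h, o, v, c)
  "xfvbfbl" → prefix "xfvb" already present; 3 new (f, b, l)
  "xfvbvjad" → prefix "xfvb" already present; 4 new (v, j, a, d)
  "xfvbzfo" → prefix "xfvb" already present; 3 new (z, f, o)
  "xfvbjlc" → prefix "xfvb" already present; 3 new (j, l, c)
  "xfvbfj" → prefix "xfvbf" already present; 1 new (j)
  "xfvbd" → prefix "xfvb" already present; 1 new (d)
  "xfvbidugwbw" → prefix "xfvb" already present; 7 new (i, d, u, g, w, b, w)
  "xfvbyq" → prefix "xfvb" already present; 2 new (y, q)
  "xfvbwxkf" → prefix "xfvb" already present; 4 new (w, x, k, f)
  "xfvbtigtnpl" → prefix "xfvb" already present; 7 new (t, i, g, t, n, p, l)
  "xfvbvg" → prefix "xfvbv" already present; 1 new (g)
  "xfvbxan" → prefix "xfvbx" already present; 2 new (a, n)
  "xfvbara" → prefix "xfvb" already present; 3 new (a, r, a)
  "xfvbo" → prefix "xfvb" already present; 1 new (o)
Total nodes = 5 + 3 + 1 + 6 + 3 + 4 + 3 + 3 + 1 + 1 + 7 + 2 + 4 + 7 + 1 + 2 + 3 + 1 = 57

57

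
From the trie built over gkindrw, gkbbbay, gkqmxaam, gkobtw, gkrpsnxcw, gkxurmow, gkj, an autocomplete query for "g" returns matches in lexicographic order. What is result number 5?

gkqmxaam

Words with prefix "g", in lexicographic order: "gkbbbay", "gkindrw", "gkj", "gkobtw", "gkqmxaam", "gkrpsnxcw", "gkxurmow"
The 5th is gkqmxaam.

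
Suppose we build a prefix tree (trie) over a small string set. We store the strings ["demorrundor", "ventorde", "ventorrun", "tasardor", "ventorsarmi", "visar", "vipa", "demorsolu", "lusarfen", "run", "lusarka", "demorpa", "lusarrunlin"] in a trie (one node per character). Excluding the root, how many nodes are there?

66

For each word, the new-node count is its length minus the longest prefix already in the trie:
  "demorrundor" → 11 new (d, e, m, o, r, r, u, n, d, o, r)
  "ventorde" → 8 new (v, e, n, t, o, r, d, e)
  "ventorrun" → prefix "ventor" already present; 3 new (r, u, n)
  "tasardor" → 8 new (t, a, s, a, r, d, o, r)
  "ventorsarmi" → prefix "ventor" already present; 5 new (s, a, r, m, i)
  "visar" → prefix "v" already present; 4 new (i, s, a, r)
  "vipa" → prefix "vi" already present; 2 new (p, a)
  "demorsolu" → prefix "demor" already present; 4 new (s, o, l, u)
  "lusarfen" → 8 new (l, u, s, a, r, f, e, n)
  "run" → 3 new (r, u, n)
  "lusarka" → prefix "lusar" already present; 2 new (k, a)
  "demorpa" → prefix "demor" already present; 2 new (p, a)
  "lusarrunlin" → prefix "lusar" already present; 6 new (r, u, n, l, i, n)
Total nodes = 11 + 8 + 3 + 8 + 5 + 4 + 2 + 4 + 8 + 3 + 2 + 2 + 6 = 66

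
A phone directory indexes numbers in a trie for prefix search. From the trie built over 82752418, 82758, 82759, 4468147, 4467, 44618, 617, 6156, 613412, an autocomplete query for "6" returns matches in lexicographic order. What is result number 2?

6156

Words with prefix "6", in lexicographic order: "613412", "6156", "617"
The 2nd is 6156.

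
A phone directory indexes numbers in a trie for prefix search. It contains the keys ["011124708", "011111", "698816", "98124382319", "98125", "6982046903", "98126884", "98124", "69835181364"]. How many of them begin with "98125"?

1

Filter for entries beginning with "98125":
Words under "98125": 98125
Count: 1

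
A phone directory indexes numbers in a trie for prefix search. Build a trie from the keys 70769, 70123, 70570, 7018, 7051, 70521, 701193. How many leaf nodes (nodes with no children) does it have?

7

Leaves are exactly the stored words that no other stored word extends.
Those words: "701193", "70123", "7018", "7051", "70521", "70570", "70769"
Leaf count: 7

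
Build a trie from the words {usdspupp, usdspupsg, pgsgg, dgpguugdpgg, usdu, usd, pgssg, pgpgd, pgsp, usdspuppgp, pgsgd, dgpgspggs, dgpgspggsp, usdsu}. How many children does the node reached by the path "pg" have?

2

Walk "pg" from the root, arriving at one node.
Distinct next characters after "pg": p, s.
That node has 2 child edges.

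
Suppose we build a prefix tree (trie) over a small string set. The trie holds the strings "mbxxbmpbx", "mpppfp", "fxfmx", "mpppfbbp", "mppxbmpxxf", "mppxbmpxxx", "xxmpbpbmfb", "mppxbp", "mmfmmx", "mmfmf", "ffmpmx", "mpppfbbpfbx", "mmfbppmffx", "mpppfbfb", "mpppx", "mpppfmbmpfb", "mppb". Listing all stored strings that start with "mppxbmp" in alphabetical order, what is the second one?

Words with prefix "mppxbmp", in lexicographic order: "mppxbmpxxf", "mppxbmpxxx"
Position 2: mppxbmpxxx

mppxbmpxxx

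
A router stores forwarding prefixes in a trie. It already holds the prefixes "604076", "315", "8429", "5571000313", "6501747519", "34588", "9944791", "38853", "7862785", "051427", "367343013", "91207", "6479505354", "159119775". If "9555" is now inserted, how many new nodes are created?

"9" is already a path in the trie; the remaining "555" must be added.
Each of the 3 remaining characters creates one node.

3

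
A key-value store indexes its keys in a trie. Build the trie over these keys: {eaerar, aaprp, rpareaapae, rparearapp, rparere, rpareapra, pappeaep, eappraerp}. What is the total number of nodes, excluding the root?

45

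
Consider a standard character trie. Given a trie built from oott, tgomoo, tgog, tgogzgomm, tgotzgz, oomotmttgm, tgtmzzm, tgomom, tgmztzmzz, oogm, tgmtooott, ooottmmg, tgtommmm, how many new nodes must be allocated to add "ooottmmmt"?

The longest prefix of "ooottmmmt" already in the trie is "ooottmm" (length 7).
Each of the 2 remaining characters creates one node.

2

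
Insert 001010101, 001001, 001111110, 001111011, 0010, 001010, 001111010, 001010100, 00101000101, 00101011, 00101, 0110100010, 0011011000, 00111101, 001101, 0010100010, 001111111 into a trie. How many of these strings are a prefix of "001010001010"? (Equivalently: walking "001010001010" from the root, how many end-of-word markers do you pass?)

Walk "001010001010" from the root; an end-of-word marker is hit whenever a stored word is a prefix of "001010001010".
Prefixes of the query that are stored words: "0010", "00101", "001010", "0010100010", "00101000101"
Count: 5

5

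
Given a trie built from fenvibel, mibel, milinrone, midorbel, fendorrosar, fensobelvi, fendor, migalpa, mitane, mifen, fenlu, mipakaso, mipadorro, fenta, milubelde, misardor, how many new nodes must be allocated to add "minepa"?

4

The longest prefix of "minepa" already in the trie is "mi" (length 2).
New nodes needed: |"minepa"| − 2 = 6 − 2 = 4.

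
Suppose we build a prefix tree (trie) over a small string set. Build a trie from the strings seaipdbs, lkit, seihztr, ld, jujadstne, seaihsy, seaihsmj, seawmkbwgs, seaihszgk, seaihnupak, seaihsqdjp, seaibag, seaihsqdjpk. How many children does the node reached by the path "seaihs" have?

4

Walk "seaihs" from the root, arriving at one node.
Distinct next characters after "seaihs": m, q, y, z.
That node has 4 child edges.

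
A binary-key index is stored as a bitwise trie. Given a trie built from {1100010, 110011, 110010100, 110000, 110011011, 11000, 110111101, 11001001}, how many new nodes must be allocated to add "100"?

The longest prefix of "100" already in the trie is "1" (length 1).
New nodes needed: |"100"| − 1 = 3 − 1 = 2.

2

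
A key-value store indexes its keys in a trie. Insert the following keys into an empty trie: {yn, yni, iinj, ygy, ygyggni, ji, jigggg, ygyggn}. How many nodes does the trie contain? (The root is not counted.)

19

Insert word by word; a character creates a node only if that edge doesn't already exist:
  "yn" → 2 new (y, n)
  "yni" → prefix "yn" already present; 1 new (i)
  "iinj" → 4 new (i, i, n, j)
  "ygy" → prefix "y" already present; 2 new (g, y)
  "ygyggni" → prefix "ygy" already present; 4 new (g, g, n, i)
  "ji" → 2 new (j, i)
  "jigggg" → prefix "ji" already present; 4 new (g, g, g, g)
  "ygyggn" → prefix "ygyggn" already present; 0 new (none)
Total nodes = 2 + 1 + 4 + 2 + 4 + 2 + 4 + 0 = 19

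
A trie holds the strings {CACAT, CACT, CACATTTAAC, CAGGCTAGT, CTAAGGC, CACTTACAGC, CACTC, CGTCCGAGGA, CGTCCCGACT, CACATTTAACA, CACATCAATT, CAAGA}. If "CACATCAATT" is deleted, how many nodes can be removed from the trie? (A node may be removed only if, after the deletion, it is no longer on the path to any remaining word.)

5

Walk "CACATCAATT" from the leaf back toward the root, removing each node that no remaining word uses.
The suffix "CAATT" (5 nodes) is used only by "CACATCAATT"; the node for "CACAT" still has the child "T", so pruning stops there.
Nodes removed: 5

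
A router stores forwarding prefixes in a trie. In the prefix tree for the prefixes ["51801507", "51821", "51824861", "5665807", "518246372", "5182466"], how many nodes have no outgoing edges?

6

A leaf is a node with no children — equivalently, the end of a word that is not a proper prefix of any other stored word.
Those words: "51801507", "51821", "518246372", "5182466", "51824861", "5665807"
Leaf count: 6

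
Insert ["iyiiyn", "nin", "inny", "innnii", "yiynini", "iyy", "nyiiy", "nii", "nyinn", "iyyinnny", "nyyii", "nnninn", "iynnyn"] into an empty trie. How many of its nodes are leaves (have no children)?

A leaf is a node with no children — equivalently, the end of a word that is not a proper prefix of any other stored word.
Those words: "innnii", "inny", "iyiiyn", "iynnyn", "iyyinnny", "nii", "nin", "nnninn", "nyiiy", "nyinn", "nyyii", "yiynini"
Leaf count: 12

12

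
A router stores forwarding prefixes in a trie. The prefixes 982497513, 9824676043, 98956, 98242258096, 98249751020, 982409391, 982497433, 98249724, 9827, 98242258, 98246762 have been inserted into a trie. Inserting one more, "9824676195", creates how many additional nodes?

3

The longest prefix of "9824676195" already in the trie is "9824676" (length 7).
So 10 − 7 = 3 new nodes.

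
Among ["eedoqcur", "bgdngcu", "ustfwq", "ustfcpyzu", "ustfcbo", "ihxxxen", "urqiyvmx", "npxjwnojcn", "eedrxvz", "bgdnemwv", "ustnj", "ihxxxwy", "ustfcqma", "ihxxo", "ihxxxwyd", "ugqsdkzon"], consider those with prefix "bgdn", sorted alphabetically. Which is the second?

DFS of the "bgdn" subtree visits, in order: "bgdnemwv", "bgdngcu"
The 2nd is bgdngcu.

bgdngcu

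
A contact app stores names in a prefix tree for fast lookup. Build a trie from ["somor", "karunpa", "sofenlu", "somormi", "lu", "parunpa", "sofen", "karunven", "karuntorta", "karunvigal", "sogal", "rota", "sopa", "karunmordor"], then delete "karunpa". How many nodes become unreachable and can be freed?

A node on "karunpa"'s path can go only if nothing else ends at it or branches off below it.
The suffix "pa" (2 nodes) is used only by "karunpa"; the node for "karun" still has the child "v", so pruning stops there.
Nodes removed: 2

2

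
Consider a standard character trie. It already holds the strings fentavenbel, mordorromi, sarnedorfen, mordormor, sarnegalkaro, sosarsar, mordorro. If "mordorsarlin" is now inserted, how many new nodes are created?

6

Walking "mordorsarlin" from the root, the first 6 characters ("mordor") follow existing edges; "s" is the first miss.
Each of the 6 remaining characters creates one node.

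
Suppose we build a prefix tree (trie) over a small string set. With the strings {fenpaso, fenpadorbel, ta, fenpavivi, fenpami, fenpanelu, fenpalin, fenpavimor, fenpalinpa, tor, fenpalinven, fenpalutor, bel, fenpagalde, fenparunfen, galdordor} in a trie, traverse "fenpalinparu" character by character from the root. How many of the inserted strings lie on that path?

Check each prefix of "fenpalinparu" against the stored set — each match is an end-marker on the path.
Prefixes of the query that are stored words: "fenpalin", "fenpalinpa"
Count: 2

2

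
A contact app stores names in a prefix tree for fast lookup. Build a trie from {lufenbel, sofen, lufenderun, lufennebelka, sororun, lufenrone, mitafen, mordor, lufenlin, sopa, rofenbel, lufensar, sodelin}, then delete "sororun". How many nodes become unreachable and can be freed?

5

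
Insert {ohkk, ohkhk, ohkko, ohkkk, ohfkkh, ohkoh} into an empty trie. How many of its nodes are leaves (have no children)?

5

A leaf is a node with no children — equivalently, the end of a word that is not a proper prefix of any other stored word.
Those words: "ohfkkh", "ohkhk", "ohkkk", "ohkko", "ohkoh"
Leaf count: 5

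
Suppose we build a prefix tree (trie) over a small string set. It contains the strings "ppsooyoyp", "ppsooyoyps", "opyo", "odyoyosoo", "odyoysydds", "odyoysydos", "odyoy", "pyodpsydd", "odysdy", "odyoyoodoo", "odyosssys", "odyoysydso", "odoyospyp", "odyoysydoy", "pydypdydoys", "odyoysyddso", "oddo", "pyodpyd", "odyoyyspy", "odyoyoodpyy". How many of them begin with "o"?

15

Filter for entries beginning with "o":
Words under "o": oddo, odoyospyp, odyosssys, odyoy, odyoyoodoo, odyoyoodpyy, odyoyosoo, odyoysydds, odyoysyddso, odyoysydos, odyoysydoy, odyoysydso, odyoyyspy, odysdy, opyo
Count: 15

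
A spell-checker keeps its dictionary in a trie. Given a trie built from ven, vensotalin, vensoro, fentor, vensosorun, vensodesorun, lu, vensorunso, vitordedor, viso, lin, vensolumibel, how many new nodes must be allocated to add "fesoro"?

Walking "fesoro" from the root, the first 2 characters ("fe") follow existing edges; "s" is the first miss.
Each of the 4 remaining characters creates one node.

4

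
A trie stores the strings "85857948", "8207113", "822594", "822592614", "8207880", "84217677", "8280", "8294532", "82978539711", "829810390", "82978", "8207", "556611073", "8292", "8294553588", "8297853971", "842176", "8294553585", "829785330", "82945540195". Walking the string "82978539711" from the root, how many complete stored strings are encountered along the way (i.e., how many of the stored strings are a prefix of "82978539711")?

Check each prefix of "82978539711" against the stored set — each match is an end-marker on the path.
Prefixes of the query that are stored words: "82978", "8297853971", "82978539711"
Count: 3

3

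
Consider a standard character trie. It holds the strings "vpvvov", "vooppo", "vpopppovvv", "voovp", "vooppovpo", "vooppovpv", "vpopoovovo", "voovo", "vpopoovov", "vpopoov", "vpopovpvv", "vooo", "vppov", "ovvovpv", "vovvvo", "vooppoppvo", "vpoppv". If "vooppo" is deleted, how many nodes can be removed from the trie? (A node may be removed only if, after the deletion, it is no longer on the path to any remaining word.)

After clearing the end-marker at "vooppo", prune upward until reaching a node still needed by another word.
Every node on "vooppo" is still needed (e.g. by "vooppovpo"), so nothing is freed.
Nodes removed: 0

0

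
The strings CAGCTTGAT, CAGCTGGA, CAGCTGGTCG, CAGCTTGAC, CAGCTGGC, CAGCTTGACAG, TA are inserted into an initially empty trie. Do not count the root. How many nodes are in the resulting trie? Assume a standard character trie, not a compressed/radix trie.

Count nodes per top-level branch (shared prefixes stored once):
  'C'-branch (CAGCTGGA, CAGCTGGC, CAGCTGGTCG, CAGCTTGAC, CAGCTTGACAG, CAGCTTGAT): 19 nodes
  'T'-branch (TA): 2 nodes
Sum: 21

21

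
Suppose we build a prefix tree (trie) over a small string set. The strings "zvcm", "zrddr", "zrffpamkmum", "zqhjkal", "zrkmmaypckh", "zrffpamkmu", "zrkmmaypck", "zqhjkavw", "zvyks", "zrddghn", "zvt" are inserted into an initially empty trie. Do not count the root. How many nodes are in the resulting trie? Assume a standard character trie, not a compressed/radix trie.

41

Trace insertions, counting only characters that open a new branch:
  "zvcm" → 4 new (z, v, c, m)
  "zrddr" → prefix "z" already present; 4 new (r, d, d, r)
  "zrffpamkmum" → prefix "zr" already present; 9 new (f, f, p, a, m, k, m, u, m)
  "zqhjkal" → prefix "z" already present; 6 new (q, h, j, k, a, l)
  "zrkmmaypckh" → prefix "zr" already present; 9 new (k, m, m, a, y, p, c, k, h)
  "zrffpamkmu" → prefix "zrffpamkmu" already present; 0 new (none)
  "zrkmmaypck" → prefix "zrkmmaypck" already present; 0 new (none)
  "zqhjkavw" → prefix "zqhjka" already present; 2 new (v, w)
  "zvyks" → prefix "zv" already present; 3 new (y, k, s)
  "zrddghn" → prefix "zrdd" already present; 3 new (g, h, n)
  "zvt" → prefix "zv" already present; 1 new (t)
Total nodes = 4 + 4 + 9 + 6 + 9 + 0 + 0 + 2 + 3 + 3 + 1 = 41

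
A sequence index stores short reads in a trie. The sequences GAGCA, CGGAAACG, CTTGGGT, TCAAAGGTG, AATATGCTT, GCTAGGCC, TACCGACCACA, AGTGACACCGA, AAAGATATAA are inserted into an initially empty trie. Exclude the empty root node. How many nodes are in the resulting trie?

72

Count nodes per top-level branch (shared prefixes stored once):
  'A'-branch (AAAGATATAA, AATATGCTT, AGTGACACCGA): 27 nodes
  'C'-branch (CGGAAACG, CTTGGGT): 14 nodes
  'G'-branch (GAGCA, GCTAGGCC): 12 nodes
  'T'-branch (TACCGACCACA, TCAAAGGTG): 19 nodes
Sum: 72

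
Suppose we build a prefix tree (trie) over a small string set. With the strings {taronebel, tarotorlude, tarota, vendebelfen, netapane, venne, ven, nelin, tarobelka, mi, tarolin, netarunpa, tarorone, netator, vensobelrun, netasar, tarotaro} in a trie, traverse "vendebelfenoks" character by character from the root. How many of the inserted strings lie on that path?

2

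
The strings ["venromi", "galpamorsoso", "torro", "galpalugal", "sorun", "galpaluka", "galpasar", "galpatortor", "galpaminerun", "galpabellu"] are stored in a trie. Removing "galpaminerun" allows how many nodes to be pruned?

6

After clearing the end-marker at "galpaminerun", prune upward until reaching a node still needed by another word.
The suffix "inerun" (6 nodes) is used only by "galpaminerun"; the node for "galpam" still has the child "o", so pruning stops there.
Nodes removed: 6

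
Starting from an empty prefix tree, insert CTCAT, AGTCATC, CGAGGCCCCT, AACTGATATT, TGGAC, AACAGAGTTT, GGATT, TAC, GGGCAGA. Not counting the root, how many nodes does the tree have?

54

Insert word by word; a character creates a node only if that edge doesn't already exist:
  "CTCAT" → 5 new (C, T, C, A, T)
  "AGTCATC" → 7 new (A, G, T, C, A, T, C)
  "CGAGGCCCCT" → prefix "C" already present; 9 new (G, A, G, G, C, C, C, C, T)
  "AACTGATATT" → prefix "A" already present; 9 new (A, C, T, G, A, T, A, T, T)
  "TGGAC" → 5 new (T, G, G, A, C)
  "AACAGAGTTT" → prefix "AAC" already present; 7 new (A, G, A, G, T, T, T)
  "GGATT" → 5 new (G, G, A, T, T)
  "TAC" → prefix "T" already present; 2 new (A, C)
  "GGGCAGA" → prefix "GG" already present; 5 new (G, C, A, G, A)
Total nodes = 5 + 7 + 9 + 9 + 5 + 7 + 5 + 2 + 5 = 54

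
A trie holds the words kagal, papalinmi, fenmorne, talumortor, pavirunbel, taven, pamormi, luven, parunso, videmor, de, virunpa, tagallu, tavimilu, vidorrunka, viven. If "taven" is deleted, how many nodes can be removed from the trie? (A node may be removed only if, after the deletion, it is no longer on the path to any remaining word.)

A node on "taven"'s path can go only if nothing else ends at it or branches off below it.
The suffix "en" (2 nodes) is used only by "taven"; the node for "tav" still has the child "i", so pruning stops there.
Nodes removed: 2

2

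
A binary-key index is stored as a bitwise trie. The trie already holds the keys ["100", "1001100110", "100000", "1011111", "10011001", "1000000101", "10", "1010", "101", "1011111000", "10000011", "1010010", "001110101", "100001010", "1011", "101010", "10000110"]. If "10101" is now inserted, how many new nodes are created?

0

Every character of "10101" already lies on an existing path (it is a prefix of some stored word).
No new nodes are needed: 0.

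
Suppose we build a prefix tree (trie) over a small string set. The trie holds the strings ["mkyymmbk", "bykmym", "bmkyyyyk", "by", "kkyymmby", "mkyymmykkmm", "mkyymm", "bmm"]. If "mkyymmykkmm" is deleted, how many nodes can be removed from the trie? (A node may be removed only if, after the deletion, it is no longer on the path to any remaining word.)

5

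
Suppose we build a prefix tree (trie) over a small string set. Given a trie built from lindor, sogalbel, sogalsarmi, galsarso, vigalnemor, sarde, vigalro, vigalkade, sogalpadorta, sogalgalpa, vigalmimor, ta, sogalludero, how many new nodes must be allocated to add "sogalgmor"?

3

The longest prefix of "sogalgmor" already in the trie is "sogalg" (length 6).
New nodes needed: |"sogalgmor"| − 6 = 9 − 6 = 3.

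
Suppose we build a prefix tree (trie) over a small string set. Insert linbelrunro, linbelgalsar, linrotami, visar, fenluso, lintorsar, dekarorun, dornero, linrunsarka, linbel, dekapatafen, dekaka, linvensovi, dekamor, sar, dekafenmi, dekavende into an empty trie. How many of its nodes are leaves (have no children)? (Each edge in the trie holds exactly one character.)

A leaf is a node with no children — equivalently, the end of a word that is not a proper prefix of any other stored word.
Those words: "dekafenmi", "dekaka", "dekamor", "dekapatafen", "dekarorun", "dekavende", "dornero", "fenluso", "linbelgalsar", "linbelrunro", "linrotami", "linrunsarka", "lintorsar", "linvensovi", "sar", "visar"
Leaf count: 16

16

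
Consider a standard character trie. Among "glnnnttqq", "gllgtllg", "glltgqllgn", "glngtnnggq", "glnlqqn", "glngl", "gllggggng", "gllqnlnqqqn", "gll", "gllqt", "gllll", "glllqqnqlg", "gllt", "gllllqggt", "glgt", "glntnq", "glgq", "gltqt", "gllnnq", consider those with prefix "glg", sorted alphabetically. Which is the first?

glgq

DFS of the "glg" subtree visits, in order: "glgq", "glgt"
Position 1: glgq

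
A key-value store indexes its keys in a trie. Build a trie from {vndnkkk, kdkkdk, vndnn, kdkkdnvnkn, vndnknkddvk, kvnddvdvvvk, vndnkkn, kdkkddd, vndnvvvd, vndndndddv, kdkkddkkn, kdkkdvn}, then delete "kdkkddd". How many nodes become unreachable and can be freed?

A node on "kdkkddd"'s path can go only if nothing else ends at it or branches off below it.
The suffix "d" (1 node) is used only by "kdkkddd"; the node for "kdkkdd" still has the child "k", so pruning stops there.
Nodes removed: 1

1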